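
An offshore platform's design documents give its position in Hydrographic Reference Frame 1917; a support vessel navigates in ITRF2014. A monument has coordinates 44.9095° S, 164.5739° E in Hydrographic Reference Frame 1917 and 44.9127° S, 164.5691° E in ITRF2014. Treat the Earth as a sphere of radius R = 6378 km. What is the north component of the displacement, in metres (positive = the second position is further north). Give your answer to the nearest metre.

ΔN = -356 m

Δφ = -44.9127° − -44.9095° = -0.0032°; Δλ = 164.5691° − 164.5739° = -0.0048°.
1° along a meridian = πR/180 = 111317 m.
ΔN = Δφ × 111317 = -356.2 m; ΔE = Δλ × 111317 × cos(-44.9095°) = -0.0048 × 111317 × 0.708223 = -378.4 m.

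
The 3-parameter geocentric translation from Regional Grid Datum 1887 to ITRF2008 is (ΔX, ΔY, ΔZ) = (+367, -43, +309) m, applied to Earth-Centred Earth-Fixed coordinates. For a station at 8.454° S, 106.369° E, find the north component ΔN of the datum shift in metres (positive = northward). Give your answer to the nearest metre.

The local north axis is (−sin φ cos λ, −sin φ sin λ, cos φ), giving ΔN = -15.206 − 6.065 + 305.642 = 284.37 m.

ΔN = 284 m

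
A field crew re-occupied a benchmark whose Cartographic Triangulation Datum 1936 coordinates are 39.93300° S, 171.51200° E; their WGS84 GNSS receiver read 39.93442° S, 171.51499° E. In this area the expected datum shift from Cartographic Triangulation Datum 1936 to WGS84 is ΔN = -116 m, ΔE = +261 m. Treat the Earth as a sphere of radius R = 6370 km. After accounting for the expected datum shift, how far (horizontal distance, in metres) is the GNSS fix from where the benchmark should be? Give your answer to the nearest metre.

42 m

Observed coordinate differences: Δφ = -0.00142°, Δλ = +0.00299°.
Converting to metres (1° lat = 111177 m, cos φ = 0.766796): observed ΔN = -157.9 m, observed ΔE = 254.9 m.
Subtracting the expected shift leaves a residual of -157.9 − (-116) = -41.9 m north and 254.9 − (261) = -6.1 m east.
Residual distance = √((-41.9)² + (-6.1)²) = 42.3 m.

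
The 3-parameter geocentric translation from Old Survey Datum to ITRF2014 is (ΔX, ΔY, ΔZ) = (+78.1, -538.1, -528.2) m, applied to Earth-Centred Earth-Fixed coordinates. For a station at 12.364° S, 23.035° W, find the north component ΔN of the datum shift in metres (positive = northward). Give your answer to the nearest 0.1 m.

ΔN = -455.5 m

At φ = -12.364°, λ = -23.035°: sin φ = -0.214122, cos φ = 0.976807, sin λ = -0.391293, cos λ = 0.920266.
ΔN = −sin φ cos λ·ΔX − sin φ sin λ·ΔY + cos φ·ΔZ = −(-0.214122)(0.920266)(78.1) − (-0.214122)(-0.391293)(-538.1) + (0.976807)(-528.2) = -455.48 m.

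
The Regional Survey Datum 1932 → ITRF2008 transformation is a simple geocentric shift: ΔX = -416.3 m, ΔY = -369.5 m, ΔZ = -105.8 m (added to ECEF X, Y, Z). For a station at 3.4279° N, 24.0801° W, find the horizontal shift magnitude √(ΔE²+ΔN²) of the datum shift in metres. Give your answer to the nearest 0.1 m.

515.5 m

The local east axis at (φ, λ) is (−sin λ, cos λ, 0), so ΔE = −sin(-24.0801°)·(-416.3) + cos(-24.0801°)·(-369.5) = -507.20 m.
The local north axis is (−sin φ cos λ, −sin φ sin λ, cos φ), giving ΔN = 22.725 − 9.014 − 105.611 = -91.90 m.
Horizontal magnitude = √(ΔE² + ΔN²) = √((-507.20)² + (-91.90)²) = 515.46 m.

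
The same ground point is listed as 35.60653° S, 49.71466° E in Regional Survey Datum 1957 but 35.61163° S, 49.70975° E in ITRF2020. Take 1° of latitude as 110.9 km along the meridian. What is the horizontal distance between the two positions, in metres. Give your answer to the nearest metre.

718 m

Δφ = -35.61163° − -35.60653° = -0.00510°; Δλ = 49.70975° − 49.71466° = -0.00491°.
ΔN = Δφ × 110900 = -565.6 m; ΔE = Δλ × 110900 × cos(-35.60653°) = -0.00491 × 110900 × 0.813034 = -442.7 m.
Distance = √(ΔE² + ΔN²) = √((-442.7)² + (-565.6)²) = 718.3 m.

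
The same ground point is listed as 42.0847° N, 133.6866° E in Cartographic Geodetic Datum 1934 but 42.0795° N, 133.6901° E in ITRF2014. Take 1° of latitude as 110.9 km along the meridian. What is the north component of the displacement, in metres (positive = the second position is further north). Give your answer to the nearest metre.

Δφ = 42.0795° − 42.0847° = -0.0052°; Δλ = 133.6901° − 133.6866° = +0.0035°.
ΔN = Δφ × 110900 = -576.7 m; ΔE = Δλ × 110900 × cos(42.0847°) = +0.0035 × 110900 × 0.742155 = 288.1 m.

ΔN = -577 m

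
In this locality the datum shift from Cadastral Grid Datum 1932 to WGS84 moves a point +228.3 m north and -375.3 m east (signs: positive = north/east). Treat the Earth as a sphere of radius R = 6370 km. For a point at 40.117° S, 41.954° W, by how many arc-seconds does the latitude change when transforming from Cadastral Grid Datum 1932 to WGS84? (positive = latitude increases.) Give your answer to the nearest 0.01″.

Δφ = 7.39″

On a sphere of radius R, 1 rad of latitude = R, so Δφ = ΔN / R = 228.3 / 6370000 = 3.5840e-05 rad = 7.393″.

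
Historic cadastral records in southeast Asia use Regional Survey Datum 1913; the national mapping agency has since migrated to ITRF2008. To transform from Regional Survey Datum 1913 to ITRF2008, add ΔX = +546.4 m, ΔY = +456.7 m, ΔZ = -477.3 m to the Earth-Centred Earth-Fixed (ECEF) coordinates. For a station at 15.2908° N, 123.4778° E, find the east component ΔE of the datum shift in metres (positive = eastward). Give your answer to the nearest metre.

At φ = 15.2908°, λ = 123.4778°: sin φ = 0.263718, cos φ = 0.964600, sin λ = 0.834100, cos λ = -0.551614.
ΔE = −sin λ·ΔX + cos λ·ΔY = −(0.834100)·(546.4) + (-0.551614)·(456.7) = -707.67 m.

ΔE = -708 m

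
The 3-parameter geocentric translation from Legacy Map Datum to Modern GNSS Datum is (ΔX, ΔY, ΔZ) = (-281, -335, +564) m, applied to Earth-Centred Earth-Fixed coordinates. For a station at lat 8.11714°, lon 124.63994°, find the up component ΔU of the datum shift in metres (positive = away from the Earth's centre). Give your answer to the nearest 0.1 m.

At φ = 8.11714°, λ = 124.63994°: sin φ = 0.141197, cos φ = 0.989981, sin λ = 0.822740, cos λ = -0.568417.
ΔU = cos φ cos λ·ΔX + cos φ sin λ·ΔY + sin φ·ΔZ = (0.989981)(-0.568417)(-281) + (0.989981)(0.822740)(-335) + (0.141197)(564) = -35.10 m.

ΔU = -35.1 m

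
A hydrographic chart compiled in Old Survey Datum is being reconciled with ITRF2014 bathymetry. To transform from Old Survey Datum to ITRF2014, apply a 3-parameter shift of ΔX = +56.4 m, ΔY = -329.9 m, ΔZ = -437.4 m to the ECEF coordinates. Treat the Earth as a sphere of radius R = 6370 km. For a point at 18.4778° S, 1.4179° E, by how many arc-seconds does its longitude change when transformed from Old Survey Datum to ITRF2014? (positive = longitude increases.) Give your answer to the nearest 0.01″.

Δλ = -11.31″

sin φ = -0.316937, cos φ = 0.948447, sin λ = 0.024744, cos λ = 0.999694.
East component: ΔE = −sin λ·ΔX + cos λ·ΔY = −(0.024744)(56.4) + (0.999694)(-329.9) = -331.19 m.
1° of latitude spans πR/180 = 111177 m; at latitude φ, 1° of longitude spans that × cos φ = 105445.9 m, so Δλ = -331.19 / 105445.9 × 3600 = -11.307″.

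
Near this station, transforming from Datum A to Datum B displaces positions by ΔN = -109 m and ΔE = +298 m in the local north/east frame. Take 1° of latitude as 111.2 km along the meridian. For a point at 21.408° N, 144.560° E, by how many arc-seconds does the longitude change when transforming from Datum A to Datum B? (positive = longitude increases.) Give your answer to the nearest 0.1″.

At latitude 21.408°, cos φ = 0.931005.
1° of longitude at this latitude = 111.2 × cos φ = 103.53 km, so Δλ = 298.0 / 103527.7 = 0.0028785° = 10.362″.

Δλ = 10.4″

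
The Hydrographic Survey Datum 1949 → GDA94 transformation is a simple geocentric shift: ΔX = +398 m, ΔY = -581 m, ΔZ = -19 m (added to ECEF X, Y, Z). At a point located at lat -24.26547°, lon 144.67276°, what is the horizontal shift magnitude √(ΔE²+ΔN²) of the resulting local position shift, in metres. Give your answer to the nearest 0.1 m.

The local east axis at (φ, λ) is (−sin λ, cos λ, 0), so ΔE = −sin(144.67276°)·398 + cos(144.67276°)·(-581) = 243.87 m.
The local north axis is (−sin φ cos λ, −sin φ sin λ, cos φ), giving ΔN = -133.446 − 138.068 − 17.321 = -288.84 m.
Horizontal magnitude = √(ΔE² + ΔN²) = √(243.87² + (-288.84)²) = 378.02 m.

378.0 m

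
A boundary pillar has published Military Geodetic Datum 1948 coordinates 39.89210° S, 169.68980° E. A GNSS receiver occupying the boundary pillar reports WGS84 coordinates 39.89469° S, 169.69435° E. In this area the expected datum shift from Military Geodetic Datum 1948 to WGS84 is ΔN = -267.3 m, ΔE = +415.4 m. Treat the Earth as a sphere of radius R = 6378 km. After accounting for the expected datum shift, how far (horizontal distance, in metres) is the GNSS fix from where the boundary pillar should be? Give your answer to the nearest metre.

34 m

Observed coordinate differences: Δφ = -0.00259°, Δλ = +0.00455°.
Converting to metres (1° lat = 111317 m, cos φ = 0.767254): observed ΔN = -288.3 m, observed ΔE = 388.6 m.
Subtracting the expected shift leaves a residual of -288.3 − (-267.3) = -21.0 m north and 388.6 − (415.4) = -26.8 m east.
Residual distance = √((-21.0)² + (-26.8)²) = 34.0 m.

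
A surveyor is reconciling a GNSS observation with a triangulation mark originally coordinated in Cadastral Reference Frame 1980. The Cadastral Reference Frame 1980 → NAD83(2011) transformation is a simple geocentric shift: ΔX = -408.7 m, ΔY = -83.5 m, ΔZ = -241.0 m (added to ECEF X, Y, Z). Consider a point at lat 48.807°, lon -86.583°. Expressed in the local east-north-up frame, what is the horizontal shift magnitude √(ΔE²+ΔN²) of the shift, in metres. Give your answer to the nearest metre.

The local east axis at (φ, λ) is (−sin λ, cos λ, 0), so ΔE = −sin(-86.583°)·(-408.7) + cos(-86.583°)·(-83.5) = -412.95 m.
The local north axis is (−sin φ cos λ, −sin φ sin λ, cos φ), giving ΔN = 18.330 − 62.722 − 158.722 = -203.11 m.
Horizontal magnitude = √(ΔE² + ΔN²) = √((-412.95)² + (-203.11)²) = 460.20 m.

460 m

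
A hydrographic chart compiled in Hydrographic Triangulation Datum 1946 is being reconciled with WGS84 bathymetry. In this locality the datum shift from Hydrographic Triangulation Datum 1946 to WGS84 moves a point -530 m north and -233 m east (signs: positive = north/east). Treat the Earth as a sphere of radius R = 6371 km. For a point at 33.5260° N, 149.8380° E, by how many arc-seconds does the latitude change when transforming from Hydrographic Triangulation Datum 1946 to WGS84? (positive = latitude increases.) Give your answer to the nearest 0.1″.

On a sphere of radius R, 1 rad of latitude = R, so Δφ = ΔN / R = -530.0 / 6371000 = -8.3189e-05 rad = -17.159″.

Δφ = -17.2″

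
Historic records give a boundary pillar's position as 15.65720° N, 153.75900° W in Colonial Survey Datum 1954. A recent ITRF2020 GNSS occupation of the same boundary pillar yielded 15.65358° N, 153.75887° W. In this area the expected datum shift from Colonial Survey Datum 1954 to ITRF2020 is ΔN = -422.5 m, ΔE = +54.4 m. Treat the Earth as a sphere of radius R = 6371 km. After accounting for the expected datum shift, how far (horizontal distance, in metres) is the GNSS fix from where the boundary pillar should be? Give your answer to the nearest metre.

Observed coordinate differences: Δφ = -0.00362°, Δλ = +0.00013°.
Converting to metres (1° lat = 111195 m, cos φ = 0.962894): observed ΔN = -402.5 m, observed ΔE = 13.9 m.
Subtracting the expected shift leaves a residual of -402.5 − (-422.5) = 20.0 m north and 13.9 − (54.4) = -40.5 m east.
Residual distance = √(20.0² + (-40.5)²) = 45.1 m.

45 m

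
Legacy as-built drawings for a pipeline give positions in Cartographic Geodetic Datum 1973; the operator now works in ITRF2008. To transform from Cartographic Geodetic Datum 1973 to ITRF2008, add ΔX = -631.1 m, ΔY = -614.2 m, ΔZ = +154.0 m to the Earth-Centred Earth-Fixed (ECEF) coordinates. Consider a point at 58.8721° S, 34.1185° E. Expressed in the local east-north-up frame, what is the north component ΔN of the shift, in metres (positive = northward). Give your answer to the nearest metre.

ΔN = -663 m

At φ = -58.8721°, λ = 34.1185°: sin φ = -0.856015, cos φ = 0.516950, sin λ = 0.560906, cos λ = 0.827879.
ΔN = −sin φ cos λ·ΔX − sin φ sin λ·ΔY + cos φ·ΔZ = −(-0.856015)(0.827879)(-631.1) − (-0.856015)(0.560906)(-614.2) + (0.516950)(154.0) = -662.54 m.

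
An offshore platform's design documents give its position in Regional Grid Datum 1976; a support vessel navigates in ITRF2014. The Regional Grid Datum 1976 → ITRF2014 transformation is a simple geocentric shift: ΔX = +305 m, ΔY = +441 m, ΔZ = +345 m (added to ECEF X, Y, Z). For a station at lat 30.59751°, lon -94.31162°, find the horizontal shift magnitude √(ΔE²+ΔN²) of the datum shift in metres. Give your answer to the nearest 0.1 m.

597.5 m

At φ = 30.59751°, λ = -94.31162°: sin φ = 0.509004, cos φ = 0.860764, sin λ = -0.997170, cos λ = -0.075181.
ΔE = −sin λ·ΔX + cos λ·ΔY = −(-0.997170)·(305) + (-0.075181)·(441) = 270.98 m.
ΔN = −sin φ cos λ·ΔX − sin φ sin λ·ΔY + cos φ·ΔZ = −(0.509004)(-0.075181)(305) − (0.509004)(-0.997170)(441) + (0.860764)(345) = 532.47 m.
Horizontal magnitude = √(ΔE² + ΔN²) = √(270.98² + 532.47²) = 597.46 m.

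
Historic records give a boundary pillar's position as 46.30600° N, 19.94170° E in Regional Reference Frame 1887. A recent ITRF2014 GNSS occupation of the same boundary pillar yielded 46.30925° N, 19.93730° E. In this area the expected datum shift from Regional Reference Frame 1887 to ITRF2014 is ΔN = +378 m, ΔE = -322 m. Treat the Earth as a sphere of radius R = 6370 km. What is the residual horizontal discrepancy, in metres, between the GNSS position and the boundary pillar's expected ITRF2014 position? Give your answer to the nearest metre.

23 m

Observed coordinate differences: Δφ = +0.00325°, Δλ = -0.00440°.
Converting to metres (1° lat = 111177 m, cos φ = 0.690807): observed ΔN = 361.3 m, observed ΔE = -337.9 m.
Subtracting the expected shift leaves a residual of 361.3 − (378) = -16.7 m north and -337.9 − (-322) = -15.9 m east.
Residual distance = √((-16.7)² + (-15.9)²) = 23.1 m.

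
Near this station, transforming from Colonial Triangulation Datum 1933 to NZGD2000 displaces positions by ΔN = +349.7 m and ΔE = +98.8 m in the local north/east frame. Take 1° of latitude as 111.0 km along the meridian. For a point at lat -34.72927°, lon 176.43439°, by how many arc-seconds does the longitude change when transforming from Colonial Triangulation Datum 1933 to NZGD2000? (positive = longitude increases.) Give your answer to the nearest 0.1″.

At latitude -34.72927°, cos φ = 0.821853.
1° of longitude at this latitude = 111.0 × cos φ = 91.23 km, so Δλ = 98.8 / 91225.7 = 0.0010830° = 3.899″.

Δλ = 3.9″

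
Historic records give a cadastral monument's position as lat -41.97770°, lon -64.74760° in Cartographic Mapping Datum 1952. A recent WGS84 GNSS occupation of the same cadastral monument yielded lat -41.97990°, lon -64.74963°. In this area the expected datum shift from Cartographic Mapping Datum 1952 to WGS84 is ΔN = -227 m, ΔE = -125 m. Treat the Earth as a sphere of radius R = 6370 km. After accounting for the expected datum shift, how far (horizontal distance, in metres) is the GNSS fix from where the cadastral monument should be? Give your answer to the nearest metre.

Observed coordinate differences: Δφ = -0.00220°, Δλ = -0.00203°.
Converting to metres (1° lat = 111177 m, cos φ = 0.743405): observed ΔN = -244.6 m, observed ΔE = -167.8 m.
Subtracting the expected shift leaves a residual of -244.6 − (-227) = -17.6 m north and -167.8 − (-125) = -42.8 m east.
Residual distance = √((-17.6)² + (-42.8)²) = 46.3 m.

46 m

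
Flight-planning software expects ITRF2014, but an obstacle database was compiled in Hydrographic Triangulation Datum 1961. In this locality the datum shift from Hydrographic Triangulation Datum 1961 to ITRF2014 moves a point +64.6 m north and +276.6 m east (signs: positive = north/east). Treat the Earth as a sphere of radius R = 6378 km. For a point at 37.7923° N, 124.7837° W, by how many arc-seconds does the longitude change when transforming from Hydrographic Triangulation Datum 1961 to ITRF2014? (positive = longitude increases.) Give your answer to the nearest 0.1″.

At latitude 37.7923°, cos φ = 0.790237.
One radian of longitude at latitude φ spans R cos φ, so Δλ = ΔE / (R cos φ) = 276.6 / (6378000 × 0.790237) = 5.4879e-05 rad = 11.320″.

Δλ = 11.3″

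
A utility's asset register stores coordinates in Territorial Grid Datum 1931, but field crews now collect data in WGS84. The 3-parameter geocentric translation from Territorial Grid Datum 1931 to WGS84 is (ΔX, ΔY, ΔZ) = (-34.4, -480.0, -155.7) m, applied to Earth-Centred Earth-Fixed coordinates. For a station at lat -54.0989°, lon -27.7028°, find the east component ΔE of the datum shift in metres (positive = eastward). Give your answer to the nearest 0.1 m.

The local east axis at (φ, λ) is (−sin λ, cos λ, 0), so ΔE = −sin(-27.7028°)·(-34.4) + cos(-27.7028°)·(-480.0) = -440.97 m.

ΔE = -441.0 m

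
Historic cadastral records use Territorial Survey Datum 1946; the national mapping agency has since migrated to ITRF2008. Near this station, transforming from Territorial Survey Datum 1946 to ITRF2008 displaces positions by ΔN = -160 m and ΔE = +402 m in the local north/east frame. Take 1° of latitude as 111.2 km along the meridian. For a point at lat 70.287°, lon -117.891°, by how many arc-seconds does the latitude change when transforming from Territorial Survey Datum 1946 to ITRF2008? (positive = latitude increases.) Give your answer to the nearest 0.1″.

1° of latitude = 111.2 km, so Δφ = -160.0 / 111200 = -0.0014388° = -5.180″.

Δφ = -5.2″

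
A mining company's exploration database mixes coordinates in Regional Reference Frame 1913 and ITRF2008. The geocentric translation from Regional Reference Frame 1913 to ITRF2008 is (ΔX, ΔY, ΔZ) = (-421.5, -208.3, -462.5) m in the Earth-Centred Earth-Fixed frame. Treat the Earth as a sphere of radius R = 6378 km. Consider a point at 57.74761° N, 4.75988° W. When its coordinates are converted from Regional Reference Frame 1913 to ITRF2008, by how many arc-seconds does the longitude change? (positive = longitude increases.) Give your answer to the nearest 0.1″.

Δλ = -14.7″

sin φ = 0.845706, cos φ = 0.533650, sin λ = -0.082980, cos λ = 0.996551.
East component: ΔE = −sin λ·ΔX + cos λ·ΔY = −(-0.082980)(-421.5) + (0.996551)(-208.3) = -242.56 m.
1° of latitude spans πR/180 = 111317 m; at latitude φ, 1° of longitude spans that × cos φ = 59404.3 m, so Δλ = -242.56 / 59404.3 × 3600 = -14.699″.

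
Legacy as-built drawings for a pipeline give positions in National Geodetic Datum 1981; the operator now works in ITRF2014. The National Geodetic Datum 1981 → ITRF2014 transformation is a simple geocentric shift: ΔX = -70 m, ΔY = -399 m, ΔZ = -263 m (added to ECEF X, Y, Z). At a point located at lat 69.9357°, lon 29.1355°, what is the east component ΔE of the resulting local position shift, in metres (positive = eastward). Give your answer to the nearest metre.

ΔE = -314 m

At φ = 69.9357°, λ = 29.1355°: sin φ = 0.939308, cos φ = 0.343074, sin λ = 0.486877, cos λ = 0.873471.
ΔE = −sin λ·ΔX + cos λ·ΔY = −(0.486877)·(-70) + (0.873471)·(-399) = -314.43 m.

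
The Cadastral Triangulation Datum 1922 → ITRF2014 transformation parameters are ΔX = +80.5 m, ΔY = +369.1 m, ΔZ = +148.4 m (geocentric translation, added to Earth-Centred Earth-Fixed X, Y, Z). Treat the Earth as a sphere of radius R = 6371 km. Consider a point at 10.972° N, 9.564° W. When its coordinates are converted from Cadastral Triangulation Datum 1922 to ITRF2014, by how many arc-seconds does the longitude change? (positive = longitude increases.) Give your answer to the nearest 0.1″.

Δλ = 12.4″

sin φ = 0.190329, cos φ = 0.981720, sin λ = -0.166149, cos λ = 0.986101.
East component: ΔE = −sin λ·ΔX + cos λ·ΔY = −(-0.166149)(80.5) + (0.986101)(369.1) = 377.34 m.
1° of latitude spans πR/180 = 111195 m; at latitude φ, 1° of longitude spans that × cos φ = 109162.3 m, so Δλ = 377.34 / 109162.3 × 3600 = 12.444″.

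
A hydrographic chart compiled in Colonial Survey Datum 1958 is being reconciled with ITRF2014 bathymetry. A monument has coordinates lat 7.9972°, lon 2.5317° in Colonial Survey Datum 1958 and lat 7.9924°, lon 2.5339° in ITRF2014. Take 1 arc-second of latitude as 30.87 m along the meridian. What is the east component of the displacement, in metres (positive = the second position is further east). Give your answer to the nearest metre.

ΔE = 242 m

Δφ = 7.9924° − 7.9972° = -0.0048°; Δλ = 2.5339° − 2.5317° = +0.0022°.
1° of latitude = 3600 × 30.87 = 111132 m.
ΔN = Δφ × 111132 = -533.4 m; ΔE = Δλ × 111132 × cos(7.9972°) = +0.0022 × 111132 × 0.990275 = 242.1 m.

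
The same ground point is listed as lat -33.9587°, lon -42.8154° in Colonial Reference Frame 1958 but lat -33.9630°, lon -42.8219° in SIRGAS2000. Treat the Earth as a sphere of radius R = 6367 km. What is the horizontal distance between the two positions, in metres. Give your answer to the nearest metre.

766 m

Δφ = -33.9630° − -33.9587° = -0.0043°; Δλ = -42.8219° − -42.8154° = -0.0065°.
1° along a meridian = πR/180 = 111125 m.
ΔN = Δφ × 111125 = -477.8 m; ΔE = Δλ × 111125 × cos(-33.9587°) = -0.0065 × 111125 × 0.829440 = -599.1 m.
Distance = √(ΔE² + ΔN²) = √((-599.1)² + (-477.8)²) = 766.3 m.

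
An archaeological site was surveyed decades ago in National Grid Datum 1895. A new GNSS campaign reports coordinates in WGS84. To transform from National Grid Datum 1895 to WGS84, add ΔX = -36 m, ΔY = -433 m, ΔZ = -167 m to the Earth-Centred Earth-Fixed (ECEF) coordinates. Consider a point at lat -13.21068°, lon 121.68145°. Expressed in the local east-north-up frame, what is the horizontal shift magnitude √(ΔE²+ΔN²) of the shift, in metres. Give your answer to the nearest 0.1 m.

The local east axis at (φ, λ) is (−sin λ, cos λ, 0), so ΔE = −sin(121.68145°)·(-36) + cos(121.68145°)·(-433) = 258.05 m.
The local north axis is (−sin φ cos λ, −sin φ sin λ, cos φ), giving ΔN = 4.321 − 84.208 − 162.581 = -242.47 m.
Horizontal magnitude = √(ΔE² + ΔN²) = √(258.05² + (-242.47)²) = 354.09 m.

354.1 m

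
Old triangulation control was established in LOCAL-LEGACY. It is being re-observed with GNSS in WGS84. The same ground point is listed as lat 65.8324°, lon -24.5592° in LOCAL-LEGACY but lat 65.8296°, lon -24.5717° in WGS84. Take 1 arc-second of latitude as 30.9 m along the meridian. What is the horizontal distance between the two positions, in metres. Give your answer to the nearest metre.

Δφ = 65.8296° − 65.8324° = -0.0028°; Δλ = -24.5717° − -24.5592° = -0.0125°.
1° of latitude = 3600 × 30.90 = 111240 m.
ΔN = Δφ × 111240 = -311.5 m; ΔE = Δλ × 111240 × cos(65.8324°) = -0.0125 × 111240 × 0.409407 = -569.3 m.
Distance = √(ΔE² + ΔN²) = √((-569.3)² + (-311.5)²) = 648.9 m.

649 m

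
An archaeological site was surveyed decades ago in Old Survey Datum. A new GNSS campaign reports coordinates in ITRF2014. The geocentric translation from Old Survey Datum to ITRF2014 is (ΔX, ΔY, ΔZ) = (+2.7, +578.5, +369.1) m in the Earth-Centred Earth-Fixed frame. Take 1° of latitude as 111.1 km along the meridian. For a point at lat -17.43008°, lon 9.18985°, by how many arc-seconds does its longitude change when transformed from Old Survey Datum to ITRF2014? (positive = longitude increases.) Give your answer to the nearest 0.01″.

Δλ = 19.38″

sin φ = -0.299542, cos φ = 0.954083, sin λ = 0.159706, cos λ = 0.987165.
East component: ΔE = −sin λ·ΔX + cos λ·ΔY = −(0.159706)(2.7) + (0.987165)(578.5) = 570.64 m.
1° of latitude spans 111100 m; at latitude φ, 1° of longitude spans that × cos φ = 105998.6 m, so Δλ = 570.64 / 105998.6 × 3600 = 19.381″.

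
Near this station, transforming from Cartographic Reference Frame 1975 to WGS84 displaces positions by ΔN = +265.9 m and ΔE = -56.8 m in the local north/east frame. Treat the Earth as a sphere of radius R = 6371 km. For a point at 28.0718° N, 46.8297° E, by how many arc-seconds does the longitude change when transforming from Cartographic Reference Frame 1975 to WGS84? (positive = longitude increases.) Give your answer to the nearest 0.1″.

At latitude 28.0718°, cos φ = 0.882359.
One radian of longitude at latitude φ spans R cos φ, so Δλ = ΔE / (R cos φ) = -56.8 / (6371000 × 0.882359) = -1.0104e-05 rad = -2.084″.

Δλ = -2.1″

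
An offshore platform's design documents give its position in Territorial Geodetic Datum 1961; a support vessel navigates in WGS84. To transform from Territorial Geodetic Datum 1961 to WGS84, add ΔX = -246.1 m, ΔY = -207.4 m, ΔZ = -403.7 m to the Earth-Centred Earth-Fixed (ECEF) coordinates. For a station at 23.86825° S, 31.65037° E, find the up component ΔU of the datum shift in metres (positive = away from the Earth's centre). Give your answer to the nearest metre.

At φ = -23.86825°, λ = 31.65037°: sin φ = -0.404635, cos φ = 0.914478, sin λ = 0.524734, cos λ = 0.851266.
ΔU = cos φ cos λ·ΔX + cos φ sin λ·ΔY + sin φ·ΔZ = (0.914478)(0.851266)(-246.1) + (0.914478)(0.524734)(-207.4) + (-0.404635)(-403.7) = -127.75 m.

ΔU = -128 m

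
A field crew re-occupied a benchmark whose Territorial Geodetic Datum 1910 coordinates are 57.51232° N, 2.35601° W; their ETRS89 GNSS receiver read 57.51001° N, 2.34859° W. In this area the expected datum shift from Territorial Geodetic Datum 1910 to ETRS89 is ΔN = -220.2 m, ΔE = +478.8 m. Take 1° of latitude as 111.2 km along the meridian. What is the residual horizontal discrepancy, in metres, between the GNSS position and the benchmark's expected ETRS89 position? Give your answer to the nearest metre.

Observed coordinate differences: Δφ = -0.00231°, Δλ = +0.00742°.
Converting to metres (1° lat = 111200 m, cos φ = 0.537118): observed ΔN = -256.9 m, observed ΔE = 443.2 m.
Subtracting the expected shift leaves a residual of -256.9 − (-220.2) = -36.7 m north and 443.2 − (478.8) = -35.6 m east.
Residual distance = √((-36.7)² + (-35.6)²) = 51.1 m.

51 m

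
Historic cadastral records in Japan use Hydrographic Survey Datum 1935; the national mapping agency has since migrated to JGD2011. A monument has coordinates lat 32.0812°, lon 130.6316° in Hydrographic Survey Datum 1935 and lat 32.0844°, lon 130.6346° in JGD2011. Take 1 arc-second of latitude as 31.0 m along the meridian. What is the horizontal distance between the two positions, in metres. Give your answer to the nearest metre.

456 m

Δφ = 32.0844° − 32.0812° = +0.0032°; Δλ = 130.6346° − 130.6316° = +0.0030°.
1° of latitude = 3600 × 31.00 = 111600 m.
ΔN = Δφ × 111600 = 357.1 m; ΔE = Δλ × 111600 × cos(32.0812°) = +0.0030 × 111600 × 0.847296 = 283.7 m.
Distance = √(ΔE² + ΔN²) = √(283.7² + 357.1²) = 456.1 m.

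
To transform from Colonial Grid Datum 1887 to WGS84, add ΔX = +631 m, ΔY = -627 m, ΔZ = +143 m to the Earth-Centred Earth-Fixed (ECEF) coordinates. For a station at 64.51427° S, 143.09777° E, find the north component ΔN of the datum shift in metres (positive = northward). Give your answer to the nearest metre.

ΔN = -734 m

At φ = -64.51427°, λ = 143.09777°: sin φ = -0.902692, cos φ = 0.430286, sin λ = 0.600451, cos λ = -0.799661.
ΔN = −sin φ cos λ·ΔX − sin φ sin λ·ΔY + cos φ·ΔZ = −(-0.902692)(-0.799661)(631) − (-0.902692)(0.600451)(-627) + (0.430286)(143) = -733.80 m.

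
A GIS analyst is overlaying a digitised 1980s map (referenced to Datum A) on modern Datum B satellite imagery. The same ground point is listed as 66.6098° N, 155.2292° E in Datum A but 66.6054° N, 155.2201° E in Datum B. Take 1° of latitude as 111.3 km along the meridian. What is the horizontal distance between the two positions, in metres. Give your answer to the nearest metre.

634 m

Δφ = 66.6054° − 66.6098° = -0.0044°; Δλ = 155.2201° − 155.2292° = -0.0091°.
ΔN = Δφ × 111300 = -489.7 m; ΔE = Δλ × 111300 × cos(66.6098°) = -0.0091 × 111300 × 0.396991 = -402.1 m.
Distance = √(ΔE² + ΔN²) = √((-402.1)² + (-489.7)²) = 633.6 m.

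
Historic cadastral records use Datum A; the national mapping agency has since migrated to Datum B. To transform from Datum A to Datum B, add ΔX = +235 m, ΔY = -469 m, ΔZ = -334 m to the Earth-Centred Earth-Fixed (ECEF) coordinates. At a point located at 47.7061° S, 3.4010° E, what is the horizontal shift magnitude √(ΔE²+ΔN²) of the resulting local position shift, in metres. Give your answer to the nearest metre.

At φ = -47.7061°, λ = 3.4010°: sin φ = -0.739703, cos φ = 0.672934, sin λ = 0.059324, cos λ = 0.998239.
ΔE = −sin λ·ΔX + cos λ·ΔY = −(0.059324)·(235) + (0.998239)·(-469) = -482.12 m.
ΔN = −sin φ cos λ·ΔX − sin φ sin λ·ΔY + cos φ·ΔZ = −(-0.739703)(0.998239)(235) − (-0.739703)(0.059324)(-469) + (0.672934)(-334) = -71.82 m.
Horizontal magnitude = √(ΔE² + ΔN²) = √((-482.12)² + (-71.82)²) = 487.43 m.

487 m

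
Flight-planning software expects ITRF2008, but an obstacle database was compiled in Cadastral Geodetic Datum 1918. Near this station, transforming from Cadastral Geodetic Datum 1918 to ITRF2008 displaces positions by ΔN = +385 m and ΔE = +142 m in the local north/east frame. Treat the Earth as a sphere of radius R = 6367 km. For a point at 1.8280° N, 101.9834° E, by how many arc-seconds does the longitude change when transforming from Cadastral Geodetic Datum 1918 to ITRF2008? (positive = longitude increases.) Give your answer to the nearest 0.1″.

Δλ = 4.6″

At latitude 1.8280°, cos φ = 0.999491.
One radian of longitude at latitude φ spans R cos φ, so Δλ = ΔE / (R cos φ) = 142.0 / (6367000 × 0.999491) = 2.2314e-05 rad = 4.603″.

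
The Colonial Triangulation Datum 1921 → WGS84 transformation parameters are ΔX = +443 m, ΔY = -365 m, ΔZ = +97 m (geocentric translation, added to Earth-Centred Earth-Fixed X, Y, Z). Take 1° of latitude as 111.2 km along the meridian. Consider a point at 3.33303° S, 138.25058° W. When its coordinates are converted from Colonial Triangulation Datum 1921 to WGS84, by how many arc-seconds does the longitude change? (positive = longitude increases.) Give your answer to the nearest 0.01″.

Δλ = 18.40″

sin φ = -0.058140, cos φ = 0.998308, sin λ = -0.665874, cos λ = -0.746064.
East component: ΔE = −sin λ·ΔX + cos λ·ΔY = −(-0.665874)(443) + (-0.746064)(-365) = 567.30 m.
1° of latitude spans 111200 m; at latitude φ, 1° of longitude spans that × cos φ = 111011.9 m, so Δλ = 567.30 / 111011.9 × 3600 = 18.397″.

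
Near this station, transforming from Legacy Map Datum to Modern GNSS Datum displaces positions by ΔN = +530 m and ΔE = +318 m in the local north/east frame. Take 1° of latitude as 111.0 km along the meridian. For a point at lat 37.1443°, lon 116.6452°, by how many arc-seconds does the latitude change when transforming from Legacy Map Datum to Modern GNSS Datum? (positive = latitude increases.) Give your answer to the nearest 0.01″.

Δφ = 17.19″

1° of latitude = 111.0 km, so Δφ = 530.0 / 111000 = 0.0047748° = 17.189″.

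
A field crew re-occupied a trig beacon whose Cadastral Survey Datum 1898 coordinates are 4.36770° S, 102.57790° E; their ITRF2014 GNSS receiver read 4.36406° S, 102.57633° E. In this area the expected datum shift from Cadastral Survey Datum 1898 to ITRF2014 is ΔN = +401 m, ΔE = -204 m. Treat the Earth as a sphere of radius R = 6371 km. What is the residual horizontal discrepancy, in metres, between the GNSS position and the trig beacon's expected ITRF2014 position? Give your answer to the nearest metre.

30 m

Observed coordinate differences: Δφ = +0.00364°, Δλ = -0.00157°.
Converting to metres (1° lat = 111195 m, cos φ = 0.997096): observed ΔN = 404.7 m, observed ΔE = -174.1 m.
Subtracting the expected shift leaves a residual of 404.7 − (401) = 3.7 m north and -174.1 − (-204) = 29.9 m east.
Residual distance = √(3.7² + 29.9²) = 30.2 m.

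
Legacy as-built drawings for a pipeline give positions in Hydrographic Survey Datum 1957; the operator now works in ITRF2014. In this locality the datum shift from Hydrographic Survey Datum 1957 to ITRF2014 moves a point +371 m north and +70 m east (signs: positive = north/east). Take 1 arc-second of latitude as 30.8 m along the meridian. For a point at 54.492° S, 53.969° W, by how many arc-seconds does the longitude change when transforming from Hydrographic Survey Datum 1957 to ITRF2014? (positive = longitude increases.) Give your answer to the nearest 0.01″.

Δλ = 3.91″

At latitude -54.492°, cos φ = 0.580817.
1″ of longitude at this latitude = 30.80 × cos φ = 17.8892 m, so Δλ = 70.0 / 17.8892 = 3.913″.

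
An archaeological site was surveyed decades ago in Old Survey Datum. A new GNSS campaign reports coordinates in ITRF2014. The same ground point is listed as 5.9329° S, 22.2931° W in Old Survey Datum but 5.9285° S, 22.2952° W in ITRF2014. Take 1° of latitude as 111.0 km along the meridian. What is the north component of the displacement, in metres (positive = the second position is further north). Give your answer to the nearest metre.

ΔN = 488 m

Δφ = -5.9285° − -5.9329° = +0.0044°; Δλ = -22.2952° − -22.2931° = -0.0021°.
ΔN = Δφ × 111000 = 488.4 m; ΔE = Δλ × 111000 × cos(-5.9329°) = -0.0021 × 111000 × 0.994644 = -231.9 m.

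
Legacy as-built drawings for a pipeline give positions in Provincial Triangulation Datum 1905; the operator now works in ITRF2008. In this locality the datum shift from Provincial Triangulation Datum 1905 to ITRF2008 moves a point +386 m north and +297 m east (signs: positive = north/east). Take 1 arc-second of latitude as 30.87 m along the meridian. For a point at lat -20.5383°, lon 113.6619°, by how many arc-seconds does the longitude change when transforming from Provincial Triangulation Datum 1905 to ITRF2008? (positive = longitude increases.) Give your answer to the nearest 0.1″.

Δλ = 10.3″

At latitude -20.5383°, cos φ = 0.936438.
1″ of longitude at this latitude = 30.87 × cos φ = 28.9078 m, so Δλ = 297.0 / 28.9078 = 10.274″.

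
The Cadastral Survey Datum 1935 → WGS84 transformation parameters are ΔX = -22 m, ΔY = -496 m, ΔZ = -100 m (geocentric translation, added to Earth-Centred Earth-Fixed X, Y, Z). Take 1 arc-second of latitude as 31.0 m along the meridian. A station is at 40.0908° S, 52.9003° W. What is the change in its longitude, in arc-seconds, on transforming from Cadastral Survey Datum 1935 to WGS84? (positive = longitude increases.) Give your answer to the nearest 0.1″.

sin φ = -0.644001, cos φ = 0.765025, sin λ = -0.797587, cos λ = 0.603204.
East component: ΔE = −sin λ·ΔX + cos λ·ΔY = −(-0.797587)(-22) + (0.603204)(-496) = -316.74 m.
1° of latitude spans 3600 × 31.00 = 111600 m; at latitude φ, 1° of longitude spans that × cos φ = 85376.8 m, so Δλ = -316.74 / 85376.8 × 3600 = -13.356″.

Δλ = -13.4″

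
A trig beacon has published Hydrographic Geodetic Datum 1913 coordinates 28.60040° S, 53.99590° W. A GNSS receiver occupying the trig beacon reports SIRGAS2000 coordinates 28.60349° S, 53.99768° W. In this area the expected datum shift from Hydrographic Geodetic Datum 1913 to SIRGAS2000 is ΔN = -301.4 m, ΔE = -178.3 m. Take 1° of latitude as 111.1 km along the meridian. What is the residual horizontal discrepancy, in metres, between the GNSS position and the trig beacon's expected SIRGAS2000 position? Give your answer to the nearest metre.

Observed coordinate differences: Δφ = -0.00309°, Δλ = -0.00178°.
Converting to metres (1° lat = 111100 m, cos φ = 0.877980): observed ΔN = -343.3 m, observed ΔE = -173.6 m.
Subtracting the expected shift leaves a residual of -343.3 − (-301.4) = -41.9 m north and -173.6 − (-178.3) = 4.7 m east.
Residual distance = √((-41.9)² + 4.7²) = 42.2 m.

42 m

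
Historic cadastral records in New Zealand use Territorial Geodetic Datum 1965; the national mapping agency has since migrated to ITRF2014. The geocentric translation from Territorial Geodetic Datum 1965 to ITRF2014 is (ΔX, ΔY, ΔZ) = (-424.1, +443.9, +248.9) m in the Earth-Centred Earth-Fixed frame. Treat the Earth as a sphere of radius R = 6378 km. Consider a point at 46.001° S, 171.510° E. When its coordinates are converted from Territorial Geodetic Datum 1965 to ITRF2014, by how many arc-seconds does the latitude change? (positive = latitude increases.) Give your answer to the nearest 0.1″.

Δφ = 16.9″

sin φ = -0.719352, cos φ = 0.694646, sin λ = 0.147637, cos λ = -0.989042.
North component: ΔN = −sin φ cos λ·ΔX − sin φ sin λ·ΔY + cos φ·ΔZ = −(-0.719352)(-0.989042)(-424.1) − (-0.719352)(0.147637)(443.9) + (0.694646)(248.9) = 521.77 m.
1° of latitude spans πR/180 = 111317 m, so Δφ = 521.77 / 111317 × 3600 = 16.874″.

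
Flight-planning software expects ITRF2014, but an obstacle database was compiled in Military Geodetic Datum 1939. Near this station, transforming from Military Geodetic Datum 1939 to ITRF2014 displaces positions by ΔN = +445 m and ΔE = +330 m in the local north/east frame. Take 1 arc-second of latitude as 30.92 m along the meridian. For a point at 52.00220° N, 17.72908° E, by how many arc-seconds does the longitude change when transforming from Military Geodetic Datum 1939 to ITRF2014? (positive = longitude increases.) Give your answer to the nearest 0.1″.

Δλ = 17.3″

At latitude 52.00220°, cos φ = 0.615631.
1″ of longitude at this latitude = 30.92 × cos φ = 19.0353 m, so Δλ = 330.0 / 19.0353 = 17.336″.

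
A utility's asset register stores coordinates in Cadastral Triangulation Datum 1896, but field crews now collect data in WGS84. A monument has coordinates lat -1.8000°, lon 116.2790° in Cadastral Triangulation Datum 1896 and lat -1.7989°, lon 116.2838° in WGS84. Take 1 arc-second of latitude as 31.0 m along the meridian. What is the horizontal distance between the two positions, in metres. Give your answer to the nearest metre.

549 m

Δφ = -1.7989° − -1.8000° = +0.0011°; Δλ = 116.2838° − 116.2790° = +0.0048°.
1° of latitude = 3600 × 31.00 = 111600 m.
ΔN = Δφ × 111600 = 122.8 m; ΔE = Δλ × 111600 × cos(-1.8000°) = +0.0048 × 111600 × 0.999507 = 535.4 m.
Distance = √(ΔE² + ΔN²) = √(535.4² + 122.8²) = 549.3 m.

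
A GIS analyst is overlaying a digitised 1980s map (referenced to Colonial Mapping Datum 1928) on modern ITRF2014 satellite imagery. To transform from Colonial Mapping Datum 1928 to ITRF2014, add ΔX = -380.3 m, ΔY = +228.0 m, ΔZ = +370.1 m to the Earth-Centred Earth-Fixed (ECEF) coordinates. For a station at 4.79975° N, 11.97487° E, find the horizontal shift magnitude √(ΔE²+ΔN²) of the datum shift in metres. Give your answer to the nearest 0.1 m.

498.0 m

The local east axis at (φ, λ) is (−sin λ, cos λ, 0), so ΔE = −sin(11.97487°)·(-380.3) + cos(11.97487°)·228.0 = 301.94 m.
The local north axis is (−sin φ cos λ, −sin φ sin λ, cos φ), giving ΔN = 31.129 − 3.958 + 368.802 = 395.97 m.
Horizontal magnitude = √(ΔE² + ΔN²) = √(301.94² + 395.97²) = 497.96 m.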